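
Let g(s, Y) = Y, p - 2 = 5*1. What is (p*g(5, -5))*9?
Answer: -315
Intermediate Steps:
p = 7 (p = 2 + 5*1 = 2 + 5 = 7)
(p*g(5, -5))*9 = (7*(-5))*9 = -35*9 = -315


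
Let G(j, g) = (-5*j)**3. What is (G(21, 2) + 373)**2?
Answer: 1339232191504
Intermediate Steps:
G(j, g) = -125*j**3
(G(21, 2) + 373)**2 = (-125*21**3 + 373)**2 = (-125*9261 + 373)**2 = (-1157625 + 373)**2 = (-1157252)**2 = 1339232191504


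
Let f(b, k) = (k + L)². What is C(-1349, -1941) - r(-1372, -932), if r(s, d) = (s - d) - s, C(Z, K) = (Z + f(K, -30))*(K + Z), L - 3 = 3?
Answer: 2542238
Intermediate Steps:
L = 6 (L = 3 + 3 = 6)
f(b, k) = (6 + k)² (f(b, k) = (k + 6)² = (6 + k)²)
C(Z, K) = (576 + Z)*(K + Z) (C(Z, K) = (Z + (6 - 30)²)*(K + Z) = (Z + (-24)²)*(K + Z) = (Z + 576)*(K + Z) = (576 + Z)*(K + Z))
r(s, d) = -d
C(-1349, -1941) - r(-1372, -932) = ((-1349)² + 576*(-1941) + 576*(-1349) - 1941*(-1349)) - (-1)*(-932) = (1819801 - 1118016 - 777024 + 2618409) - 1*932 = 2543170 - 932 = 2542238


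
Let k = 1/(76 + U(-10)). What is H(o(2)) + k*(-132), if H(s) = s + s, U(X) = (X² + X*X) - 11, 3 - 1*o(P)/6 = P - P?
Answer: 9408/265 ≈ 35.502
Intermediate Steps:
o(P) = 18 (o(P) = 18 - 6*(P - P) = 18 - 6*0 = 18 + 0 = 18)
U(X) = -11 + 2*X² (U(X) = (X² + X²) - 11 = 2*X² - 11 = -11 + 2*X²)
k = 1/265 (k = 1/(76 + (-11 + 2*(-10)²)) = 1/(76 + (-11 + 2*100)) = 1/(76 + (-11 + 200)) = 1/(76 + 189) = 1/265 ≈ 0.0037736)
H(s) = 2*s
H(o(2)) + k*(-132) = 2*18 + (1/265)*(-132) = 36 - 132/265 = 9408/265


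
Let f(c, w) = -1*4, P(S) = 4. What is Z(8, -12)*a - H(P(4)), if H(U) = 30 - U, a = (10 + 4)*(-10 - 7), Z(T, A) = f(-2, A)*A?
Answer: -11450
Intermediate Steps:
f(c, w) = -4
Z(T, A) = -4*A
a = -238 (a = 14*(-17) = -238)
Z(8, -12)*a - H(P(4)) = -4*(-12)*(-238) - (30 - 1*4) = 48*(-238) - (30 - 4) = -11424 - 1*26 = -11424 - 26 = -11450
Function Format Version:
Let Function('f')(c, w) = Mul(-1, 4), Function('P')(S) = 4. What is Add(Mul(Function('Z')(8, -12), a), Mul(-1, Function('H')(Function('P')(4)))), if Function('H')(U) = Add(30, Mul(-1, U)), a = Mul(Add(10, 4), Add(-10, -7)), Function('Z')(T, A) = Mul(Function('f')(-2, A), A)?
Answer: -11450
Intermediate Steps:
Function('f')(c, w) = -4
Function('Z')(T, A) = Mul(-4, A)
a = -238 (a = Mul(14, -17) = -238)
Add(Mul(Function('Z')(8, -12), a), Mul(-1, Function('H')(Function('P')(4)))) = Add(Mul(Mul(-4, -12), -238), Mul(-1, Add(30, Mul(-1, 4)))) = Add(Mul(48, -238), Mul(-1, Add(30, -4))) = Add(-11424, Mul(-1, 26)) = Add(-11424, -26) = -11450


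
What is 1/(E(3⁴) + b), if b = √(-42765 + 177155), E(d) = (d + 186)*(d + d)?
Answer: 243/10509967 - √134390/1870774126 ≈ 2.2925e-5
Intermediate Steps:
E(d) = 2*d*(186 + d) (E(d) = (186 + d)*(2*d) = 2*d*(186 + d))
b = √134390 ≈ 366.59
1/(E(3⁴) + b) = 1/(2*3⁴*(186 + 3⁴) + √134390) = 1/(2*81*(186 + 81) + √134390) = 1/(2*81*267 + √134390) = 1/(43254 + √134390)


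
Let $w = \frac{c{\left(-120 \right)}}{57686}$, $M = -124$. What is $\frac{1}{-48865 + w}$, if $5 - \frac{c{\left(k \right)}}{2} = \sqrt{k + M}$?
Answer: $- \frac{20325852319585}{993222770072988172} + \frac{28843 i \sqrt{61}}{993222770072988172} \approx -2.0465 \cdot 10^{-5} + 2.2681 \cdot 10^{-13} i$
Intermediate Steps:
$c{\left(k \right)} = 10 - 2 \sqrt{-124 + k}$ ($c{\left(k \right)} = 10 - 2 \sqrt{k - 124} = 10 - 2 \sqrt{-124 + k}$)
$w = \frac{5}{28843} - \frac{2 i \sqrt{61}}{28843}$ ($w = \frac{10 - 2 \sqrt{-124 - 120}}{57686} = \left(10 - 2 \sqrt{-244}\right) \frac{1}{57686} = \left(10 - 2 \cdot 2 i \sqrt{61}\right) \frac{1}{57686} = \left(10 - 4 i \sqrt{61}\right) \frac{1}{57686} = \frac{5}{28843} - \frac{2 i \sqrt{61}}{28843} \approx 0.00017335 - 0.00054157 i$)
$\frac{1}{-48865 + w} = \frac{1}{-48865 + \left(\frac{5}{28843} - \frac{2 i \sqrt{61}}{28843}\right)} = \frac{1}{- \frac{1409413190}{28843} - \frac{2 i \sqrt{61}}{28843}}$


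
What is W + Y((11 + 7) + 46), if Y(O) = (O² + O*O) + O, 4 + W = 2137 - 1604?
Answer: 8785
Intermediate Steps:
W = 529 (W = -4 + (2137 - 1604) = -4 + 533 = 529)
Y(O) = O + 2*O² (Y(O) = (O² + O²) + O = 2*O² + O = O + 2*O²)
W + Y((11 + 7) + 46) = 529 + ((11 + 7) + 46)*(1 + 2*((11 + 7) + 46)) = 529 + (18 + 46)*(1 + 2*(18 + 46)) = 529 + 64*(1 + 2*64) = 529 + 64*(1 + 128) = 529 + 64*129 = 529 + 8256 = 8785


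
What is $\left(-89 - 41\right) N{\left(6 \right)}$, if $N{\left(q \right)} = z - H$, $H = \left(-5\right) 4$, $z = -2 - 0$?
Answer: $-2340$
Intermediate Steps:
$z = -2$ ($z = -2 + 0 = -2$)
$H = -20$
$N{\left(q \right)} = 18$ ($N{\left(q \right)} = -2 - -20 = -2 + 20 = 18$)
$\left(-89 - 41\right) N{\left(6 \right)} = \left(-89 - 41\right) 18 = \left(-130\right) 18 = -2340$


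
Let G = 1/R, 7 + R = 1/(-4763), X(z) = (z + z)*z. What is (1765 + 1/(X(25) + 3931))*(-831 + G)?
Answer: -126705560867845/86372451 ≈ -1.4670e+6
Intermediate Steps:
X(z) = 2*z² (X(z) = (2*z)*z = 2*z²)
R = -33342/4763 (R = -7 + 1/(-4763) = -7 - 1/4763 = -33342/4763 ≈ -7.0002)
G = -4763/33342 (G = 1/(-33342/4763) = -4763/33342 ≈ -0.14285)
(1765 + 1/(X(25) + 3931))*(-831 + G) = (1765 + 1/(2*25² + 3931))*(-831 - 4763/33342) = (1765 + 1/(2*625 + 3931))*(-27711965/33342) = (1765 + 1/(1250 + 3931))*(-27711965/33342) = (1765 + 1/5181)*(-27711965/33342) = (9144466/5181)*(-27711965/33342) = -126705560867845/86372451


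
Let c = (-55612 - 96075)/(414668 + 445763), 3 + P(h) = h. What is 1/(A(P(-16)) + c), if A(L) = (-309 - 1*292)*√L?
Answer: -130516197097/5080829775234146228 + 444945244962361*I*√19/5080829775234146228 ≈ -2.5688e-8 + 0.00038172*I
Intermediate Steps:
P(h) = -3 + h
A(L) = -601*√L (A(L) = (-309 - 292)*√L = -601*√L)
c = -151687/860431 ≈ -0.17629
1/(A(P(-16)) + c) = 1/(-601*√(-3 - 16) - 151687/860431) = 1/(-601*I*√19 - 151687/860431) = 1/(-151687/860431 - 601*I*√19)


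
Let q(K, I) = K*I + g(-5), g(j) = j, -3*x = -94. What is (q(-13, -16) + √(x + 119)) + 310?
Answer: 513 + √1353/3 ≈ 525.26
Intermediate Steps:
x = 94/3 (x = -⅓*(-94) = 94/3 ≈ 31.333)
q(K, I) = -5 + I*K (q(K, I) = K*I - 5 = I*K - 5 = -5 + I*K)
(q(-13, -16) + √(x + 119)) + 310 = ((-5 - 16*(-13)) + √(94/3 + 119)) + 310 = ((-5 + 208) + √(451/3)) + 310 = (203 + √1353/3) + 310 = 513 + √1353/3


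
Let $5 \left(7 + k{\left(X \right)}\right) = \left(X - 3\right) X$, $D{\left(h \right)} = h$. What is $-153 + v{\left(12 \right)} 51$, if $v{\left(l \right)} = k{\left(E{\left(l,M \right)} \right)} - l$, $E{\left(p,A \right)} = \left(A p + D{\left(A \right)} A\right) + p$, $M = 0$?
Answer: $- \frac{102}{5} \approx -20.4$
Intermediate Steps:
$E{\left(p,A \right)} = p + A^{2} + A p$ ($E{\left(p,A \right)} = \left(A p + A A\right) + p = \left(A p + A^{2}\right) + p = \left(A^{2} + A p\right) + p = p + A^{2} + A p$)
$k{\left(X \right)} = -7 + \frac{X \left(-3 + X\right)}{5}$ ($k{\left(X \right)} = -7 + \frac{\left(X - 3\right) X}{5} = -7 + \frac{\left(-3 + X\right) X}{5} = -7 + \frac{X \left(-3 + X\right)}{5}$)
$v{\left(l \right)} = -7 - \frac{8 l}{5} + \frac{l^{2}}{5}$ ($v{\left(l \right)} = \left(-7 - \frac{3 \left(l + 0^{2} + 0 l\right)}{5} + \frac{\left(l + 0^{2} + 0 l\right)^{2}}{5}\right) - l = \left(-7 - \frac{3 \left(l + 0 + 0\right)}{5} + \frac{\left(l + 0 + 0\right)^{2}}{5}\right) - l = \left(-7 - \frac{3 l}{5} + \frac{l^{2}}{5}\right) - l = -7 - \frac{8 l}{5} + \frac{l^{2}}{5}$)
$-153 + v{\left(12 \right)} 51 = -153 + \left(-7 - \frac{96}{5} + \frac{12^{2}}{5}\right) 51 = -153 + \left(-7 - \frac{96}{5} + \frac{1}{5} \cdot 144\right) 51 = -153 + \left(-7 - \frac{96}{5} + \frac{144}{5}\right) 51 = -153 + \frac{13}{5} \cdot 51 = -153 + \frac{663}{5} = - \frac{102}{5}$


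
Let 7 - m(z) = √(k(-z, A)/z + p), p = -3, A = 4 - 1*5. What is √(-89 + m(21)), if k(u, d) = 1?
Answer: √(-36162 - 21*I*√1302)/21 ≈ 0.094869 - 9.0559*I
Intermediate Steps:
A = -1 (A = 4 - 5 = -1)
m(z) = 7 - √(-3 + 1/z) (m(z) = 7 - √(1/z - 3) = 7 - √(-3 + 1/z))
√(-89 + m(21)) = √(-89 + (7 - √(-3 + 1/21))) = √(-89 + (7 - √(-62/21))) = √(-89 + (7 - I*√1302/21)) = √(-82 - I*√1302/21)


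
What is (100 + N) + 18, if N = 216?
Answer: 334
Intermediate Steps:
(100 + N) + 18 = (100 + 216) + 18 = 316 + 18 = 334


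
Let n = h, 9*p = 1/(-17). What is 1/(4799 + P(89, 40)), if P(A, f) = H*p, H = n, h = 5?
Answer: 153/734242 ≈ 0.00020838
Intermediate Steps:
p = -1/153 (p = (⅑)/(-17) = (⅑)*(-1/17) = -1/153 ≈ -0.0065359)
n = 5
H = 5
P(A, f) = -5/153 (P(A, f) = 5*(-1/153) = -5/153)
1/(4799 + P(89, 40)) = 1/(4799 - 5/153) = 1/(734242/153) = 153/734242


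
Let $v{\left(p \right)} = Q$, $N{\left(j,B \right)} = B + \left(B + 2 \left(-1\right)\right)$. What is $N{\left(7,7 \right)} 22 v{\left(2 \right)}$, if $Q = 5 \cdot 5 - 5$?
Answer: $5280$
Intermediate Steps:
$N{\left(j,B \right)} = -2 + 2 B$ ($N{\left(j,B \right)} = B + \left(B - 2\right) = B + \left(-2 + B\right) = -2 + 2 B$)
$Q = 20$ ($Q = 25 + \left(-5 + 0\right) = 25 - 5 = 20$)
$v{\left(p \right)} = 20$
$N{\left(7,7 \right)} 22 v{\left(2 \right)} = \left(-2 + 2 \cdot 7\right) 22 \cdot 20 = \left(-2 + 14\right) 22 \cdot 20 = 12 \cdot 22 \cdot 20 = 264 \cdot 20 = 5280$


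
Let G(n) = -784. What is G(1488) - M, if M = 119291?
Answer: -120075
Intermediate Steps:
G(1488) - M = -784 - 1*119291 = -784 - 119291 = -120075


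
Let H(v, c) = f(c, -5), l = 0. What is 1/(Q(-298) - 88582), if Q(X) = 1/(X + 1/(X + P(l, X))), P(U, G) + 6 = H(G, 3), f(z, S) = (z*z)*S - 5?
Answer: -105493/9344781280 ≈ -1.1289e-5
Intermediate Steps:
f(z, S) = -5 + S*z**2 (f(z, S) = z**2*S - 5 = S*z**2 - 5 = -5 + S*z**2)
H(v, c) = -5 - 5*c**2
P(U, G) = -56 (P(U, G) = -6 + (-5 - 5*3**2) = -6 + (-5 - 5*9) = -6 + (-5 - 45) = -6 - 50 = -56)
Q(X) = 1/(X + 1/(-56 + X)) (Q(X) = 1/(X + 1/(X - 56)) = 1/(X + 1/(-56 + X)))
1/(Q(-298) - 88582) = 1/((-56 - 298)/(1 + (-298)**2 - 56*(-298)) - 88582) = 1/(-354/(1 + 88804 + 16688) - 88582) = 1/(-354/105493 - 88582) = 1/(-9344781280/105493) = -105493/9344781280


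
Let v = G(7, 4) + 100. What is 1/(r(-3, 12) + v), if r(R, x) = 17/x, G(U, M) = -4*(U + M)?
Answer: 12/689 ≈ 0.017417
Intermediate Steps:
G(U, M) = -4*M - 4*U (G(U, M) = -4*(M + U) = -4*M - 4*U)
v = 56 (v = (-4*4 - 4*7) + 100 = (-16 - 28) + 100 = -44 + 100 = 56)
1/(r(-3, 12) + v) = 1/(17/12 + 56) = 1/(689/12) = 12/689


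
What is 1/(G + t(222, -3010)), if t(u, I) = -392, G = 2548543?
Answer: 1/2548151 ≈ 3.9244e-7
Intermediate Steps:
1/(G + t(222, -3010)) = 1/(2548543 - 392) = 1/2548151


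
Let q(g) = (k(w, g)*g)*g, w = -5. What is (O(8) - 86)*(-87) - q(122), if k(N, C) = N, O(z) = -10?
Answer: 82772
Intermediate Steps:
q(g) = -5*g**2 (q(g) = (-5*g)*g = -5*g**2)
(O(8) - 86)*(-87) - q(122) = (-10 - 86)*(-87) - (-5)*122**2 = -96*(-87) - (-5)*14884 = 8352 - 1*(-74420) = 8352 + 74420 = 82772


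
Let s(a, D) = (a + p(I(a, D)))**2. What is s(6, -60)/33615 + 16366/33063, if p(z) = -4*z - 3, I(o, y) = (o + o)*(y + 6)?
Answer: 1653312679/8232687 ≈ 200.82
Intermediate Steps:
I(o, y) = 2*o*(6 + y) (I(o, y) = (2*o)*(6 + y) = 2*o*(6 + y))
p(z) = -3 - 4*z
s(a, D) = (-3 + a - 8*a*(6 + D))**2 (s(a, D) = (a + (-3 - 8*a*(6 + D)))**2 = (-3 + a - 8*a*(6 + D))**2)
s(6, -60)/33615 + 16366/33063 = (3 - 1*6 + 8*6*(6 - 60))**2/33615 + 16366/33063 = (3 - 6 + 8*6*(-54))**2*(1/33615) + 16366*(1/33063) = (3 - 6 - 2592)**2*(1/33615) + 16366/33063 = (-2595)**2*(1/33615) + 16366/33063 = 6734025*(1/33615) + 16366/33063 = 149645/747 + 16366/33063 = 1653312679/8232687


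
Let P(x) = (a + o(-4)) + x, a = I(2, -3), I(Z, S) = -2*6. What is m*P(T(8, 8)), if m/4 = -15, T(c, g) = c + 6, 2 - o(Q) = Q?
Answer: -480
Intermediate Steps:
o(Q) = 2 - Q
I(Z, S) = -12
T(c, g) = 6 + c
m = -60 (m = 4*(-15) = -60)
a = -12
P(x) = -6 + x (P(x) = (-12 + (2 - 1*(-4))) + x = (-12 + (2 + 4)) + x = (-12 + 6) + x = -6 + x)
m*P(T(8, 8)) = -60*(-6 + (6 + 8)) = -60*(-6 + 14) = -60*8 = -480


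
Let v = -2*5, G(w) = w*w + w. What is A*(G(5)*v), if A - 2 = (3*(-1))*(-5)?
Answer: -5100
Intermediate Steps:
G(w) = w + w² (G(w) = w² + w = w + w²)
v = -10
A = 17 (A = 2 + (3*(-1))*(-5) = 2 - 3*(-5) = 2 + 15 = 17)
A*(G(5)*v) = 17*((5*(1 + 5))*(-10)) = 17*((5*6)*(-10)) = 17*(30*(-10)) = 17*(-300) = -5100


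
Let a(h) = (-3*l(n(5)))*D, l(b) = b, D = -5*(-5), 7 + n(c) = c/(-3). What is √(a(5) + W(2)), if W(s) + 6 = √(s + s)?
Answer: √646 ≈ 25.417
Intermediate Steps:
n(c) = -7 - c/3 (n(c) = -7 + c/(-3) = -7 + c*(-⅓) = -7 - c/3)
D = 25
W(s) = -6 + √2*√s (W(s) = -6 + √(s + s) = -6 + √(2*s) = -6 + √2*√s)
a(h) = 650 (a(h) = -3*(-7 - ⅓*5)*25 = -3*(-7 - 5/3)*25 = -3*(-26/3)*25 = 26*25 = 650)
√(a(5) + W(2)) = √(650 + (-6 + √2*√2)) = √(650 + (-6 + 2)) = √(650 - 4) = √646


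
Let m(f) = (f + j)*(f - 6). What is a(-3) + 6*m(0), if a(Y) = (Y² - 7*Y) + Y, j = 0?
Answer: 27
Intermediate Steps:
m(f) = f*(-6 + f) (m(f) = (f + 0)*(f - 6) = f*(-6 + f))
a(Y) = Y² - 6*Y
a(-3) + 6*m(0) = -3*(-6 - 3) + 6*(0*(-6 + 0)) = -3*(-9) + 6*(0*(-6)) = 27 + 6*0 = 27 + 0 = 27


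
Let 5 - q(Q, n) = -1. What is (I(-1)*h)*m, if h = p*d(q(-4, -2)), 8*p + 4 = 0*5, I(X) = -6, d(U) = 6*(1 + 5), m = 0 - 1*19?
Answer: -2052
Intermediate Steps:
m = -19 (m = 0 - 19 = -19)
q(Q, n) = 6 (q(Q, n) = 5 - 1*(-1) = 5 + 1 = 6)
d(U) = 36 (d(U) = 6*6 = 36)
p = -½ (p = -½ + (0*5)/8 = -½ + (⅛)*0 = -½ + 0 = -½ ≈ -0.50000)
h = -18 (h = -½*36 = -18)
(I(-1)*h)*m = -6*(-18)*(-19) = 108*(-19) = -2052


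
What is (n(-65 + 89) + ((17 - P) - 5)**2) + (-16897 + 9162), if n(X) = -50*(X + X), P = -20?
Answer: -9111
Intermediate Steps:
n(X) = -100*X
(n(-65 + 89) + ((17 - P) - 5)**2) + (-16897 + 9162) = (-100*(-65 + 89) + ((17 - 1*(-20)) - 5)**2) + (-16897 + 9162) = (-100*24 + ((17 + 20) - 5)**2) - 7735 = (-2400 + (37 - 5)**2) - 7735 = (-2400 + 32**2) - 7735 = (-2400 + 1024) - 7735 = -1376 - 7735 = -9111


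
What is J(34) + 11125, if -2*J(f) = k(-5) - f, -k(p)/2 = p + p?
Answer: 11132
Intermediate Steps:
k(p) = -4*p (k(p) = -2*(p + p) = -4*p)
J(f) = -10 + f/2 (J(f) = -(-4*(-5) - f)/2 = -(20 - f)/2 = -10 + f/2)
J(34) + 11125 = (-10 + (½)*34) + 11125 = (-10 + 17) + 11125 = 7 + 11125 = 11132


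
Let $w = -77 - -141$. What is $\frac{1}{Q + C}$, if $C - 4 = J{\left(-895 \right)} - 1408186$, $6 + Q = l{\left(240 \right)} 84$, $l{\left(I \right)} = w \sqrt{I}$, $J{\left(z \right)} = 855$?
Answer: $- \frac{469111}{657883280883} - \frac{7168 \sqrt{15}}{657883280883} \approx -7.5526 \cdot 10^{-7}$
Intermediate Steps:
$w = 64$ ($w = -77 + 141 = 64$)
$l{\left(I \right)} = 64 \sqrt{I}$
$Q = -6 + 21504 \sqrt{15}$ ($Q = -6 + 64 \sqrt{240} \cdot 84 = -6 + 64 \cdot 4 \sqrt{15} \cdot 84 = -6 + 256 \sqrt{15} \cdot 84 = -6 + 21504 \sqrt{15} \approx 83279.0$)
$C = -1407327$ ($C = 4 + \left(855 - 1408186\right) = 4 - 1407331 = -1407327$)
$\frac{1}{Q + C} = \frac{1}{\left(-6 + 21504 \sqrt{15}\right) - 1407327} = \frac{1}{-1407333 + 21504 \sqrt{15}}$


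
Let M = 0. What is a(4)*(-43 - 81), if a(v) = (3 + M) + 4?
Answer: -868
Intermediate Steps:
a(v) = 7 (a(v) = (3 + 0) + 4 = 3 + 4 = 7)
a(4)*(-43 - 81) = 7*(-43 - 81) = 7*(-124) = -868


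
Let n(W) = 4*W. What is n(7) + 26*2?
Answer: 80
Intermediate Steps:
n(7) + 26*2 = 4*7 + 26*2 = 28 + 52 = 80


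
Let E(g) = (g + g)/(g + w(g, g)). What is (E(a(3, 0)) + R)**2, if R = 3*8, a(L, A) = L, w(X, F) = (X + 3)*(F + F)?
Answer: 98596/169 ≈ 583.41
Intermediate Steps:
w(X, F) = 2*F*(3 + X) (w(X, F) = (3 + X)*(2*F) = 2*F*(3 + X))
R = 24
E(g) = 2*g/(g + 2*g*(3 + g)) (E(g) = (g + g)/(g + 2*g*(3 + g)) = (2*g)/(g + 2*g*(3 + g)) = 2*g/(g + 2*g*(3 + g)))
(E(a(3, 0)) + R)**2 = (2/(7 + 2*3) + 24)**2 = (2/(7 + 6) + 24)**2 = (2/13 + 24)**2 = (314/13)**2 = 98596/169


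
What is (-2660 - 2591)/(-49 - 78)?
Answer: 5251/127 ≈ 41.346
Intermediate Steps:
(-2660 - 2591)/(-49 - 78) = -5251/(-127) = -5251*(-1/127) = 5251/127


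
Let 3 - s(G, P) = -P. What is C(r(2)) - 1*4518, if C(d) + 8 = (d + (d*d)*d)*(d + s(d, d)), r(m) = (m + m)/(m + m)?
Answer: -4516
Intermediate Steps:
s(G, P) = 3 + P (s(G, P) = 3 - (-1)*P = 3 + P)
r(m) = 1 (r(m) = (2*m)/((2*m)) = (2*m)*(1/(2*m)) = 1)
C(d) = -8 + (3 + 2*d)*(d + d³) (C(d) = -8 + (d + (d*d)*d)*(d + (3 + d)) = -8 + (d + d²*d)*(3 + 2*d) = -8 + (d + d³)*(3 + 2*d) = -8 + (3 + 2*d)*(d + d³))
C(r(2)) - 1*4518 = (-8 + 1² + 1⁴ + 1*(3 + 1) + 1³*(3 + 1)) - 1*4518 = (-8 + 1 + 1 + 1*4 + 1*4) - 4518 = (-8 + 1 + 1 + 4 + 4) - 4518 = 2 - 4518 = -4516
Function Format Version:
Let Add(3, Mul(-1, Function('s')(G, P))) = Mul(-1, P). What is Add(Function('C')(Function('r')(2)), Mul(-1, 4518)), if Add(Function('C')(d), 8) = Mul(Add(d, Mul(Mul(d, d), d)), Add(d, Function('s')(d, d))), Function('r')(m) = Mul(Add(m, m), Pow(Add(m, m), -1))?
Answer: -4516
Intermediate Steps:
Function('s')(G, P) = Add(3, P) (Function('s')(G, P) = Add(3, Mul(-1, Mul(-1, P))) = Add(3, P))
Function('r')(m) = 1 (Function('r')(m) = Mul(Mul(2, m), Pow(Mul(2, m), -1)) = Mul(Mul(2, m), Mul(Rational(1, 2), Pow(m, -1))) = 1)
Function('C')(d) = Add(-8, Mul(Add(3, Mul(2, d)), Add(d, Pow(d, 3)))) (Function('C')(d) = Add(-8, Mul(Add(d, Mul(Mul(d, d), d)), Add(d, Add(3, d)))) = Add(-8, Mul(Add(d, Mul(Pow(d, 2), d)), Add(3, Mul(2, d)))) = Add(-8, Mul(Add(d, Pow(d, 3)), Add(3, Mul(2, d)))) = Add(-8, Mul(Add(3, Mul(2, d)), Add(d, Pow(d, 3)))))
Add(Function('C')(Function('r')(2)), Mul(-1, 4518)) = Add(Add(-8, Pow(1, 2), Pow(1, 4), Mul(1, Add(3, 1)), Mul(Pow(1, 3), Add(3, 1))), Mul(-1, 4518)) = Add(Add(-8, 1, 1, Mul(1, 4), Mul(1, 4)), -4518) = Add(Add(-8, 1, 1, 4, 4), -4518) = Add(2, -4518) = -4516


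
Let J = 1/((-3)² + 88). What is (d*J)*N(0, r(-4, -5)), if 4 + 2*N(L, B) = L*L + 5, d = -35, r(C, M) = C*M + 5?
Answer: -35/194 ≈ -0.18041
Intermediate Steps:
r(C, M) = 5 + C*M
N(L, B) = ½ + L²/2 (N(L, B) = -2 + (L*L + 5)/2 = -2 + (L² + 5)/2 = -2 + (5 + L²)/2 = -2 + (5/2 + L²/2) = ½ + L²/2)
J = 1/97 (J = 1/(9 + 88) = 1/97 ≈ 0.010309)
(d*J)*N(0, r(-4, -5)) = (-35*1/97)*(½ + (½)*0²) = -35*(½ + (½)*0)/97 = -35*(½ + 0)/97 = -35/97*½ = -35/194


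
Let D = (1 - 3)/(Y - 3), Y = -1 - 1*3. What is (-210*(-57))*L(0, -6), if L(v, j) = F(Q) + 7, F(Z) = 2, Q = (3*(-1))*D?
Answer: 107730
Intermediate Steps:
Y = -4 (Y = -1 - 3 = -4)
D = 2/7 (D = (1 - 3)/(-4 - 3) = -2/(-7) = -2*(-⅐) = 2/7 ≈ 0.28571)
Q = -6/7 (Q = (3*(-1))*(2/7) = -3*2/7 = -6/7 ≈ -0.85714)
L(v, j) = 9 (L(v, j) = 2 + 7 = 9)
(-210*(-57))*L(0, -6) = -210*(-57)*9 = 11970*9 = 107730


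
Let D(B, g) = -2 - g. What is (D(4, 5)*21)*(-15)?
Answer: 2205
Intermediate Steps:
(D(4, 5)*21)*(-15) = ((-2 - 1*5)*21)*(-15) = ((-2 - 5)*21)*(-15) = -7*21*(-15) = -147*(-15) = 2205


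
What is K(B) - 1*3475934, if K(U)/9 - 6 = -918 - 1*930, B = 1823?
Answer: -3492512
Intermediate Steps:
K(U) = -16578 (K(U) = 54 + 9*(-918 - 1*930) = 54 + 9*(-918 - 930) = 54 + 9*(-1848) = 54 - 16632 = -16578)
K(B) - 1*3475934 = -16578 - 1*3475934 = -16578 - 3475934 = -3492512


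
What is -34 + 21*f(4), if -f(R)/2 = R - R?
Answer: -34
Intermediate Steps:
f(R) = 0 (f(R) = -2*(R - R) = -2*0 = 0)
-34 + 21*f(4) = -34 + 21*0 = -34 + 0 = -34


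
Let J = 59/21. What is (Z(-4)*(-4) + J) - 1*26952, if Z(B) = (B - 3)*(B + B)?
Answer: -570637/21 ≈ -27173.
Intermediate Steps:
J = 59/21 (J = 59*(1/21) = 59/21 ≈ 2.8095)
Z(B) = 2*B*(-3 + B) (Z(B) = (-3 + B)*(2*B) = 2*B*(-3 + B))
(Z(-4)*(-4) + J) - 1*26952 = ((2*(-4)*(-3 - 4))*(-4) + 59/21) - 1*26952 = ((2*(-4)*(-7))*(-4) + 59/21) - 26952 = (56*(-4) + 59/21) - 26952 = (-224 + 59/21) - 26952 = -4645/21 - 26952 = -570637/21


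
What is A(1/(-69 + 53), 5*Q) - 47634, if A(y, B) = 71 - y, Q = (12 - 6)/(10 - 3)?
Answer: -761007/16 ≈ -47563.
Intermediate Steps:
Q = 6/7 ≈ 0.85714
A(1/(-69 + 53), 5*Q) - 47634 = (71 - 1/(-69 + 53)) - 47634 = (71 - 1/(-16)) - 47634 = (71 - 1*(-1/16)) - 47634 = (71 + 1/16) - 47634 = 1137/16 - 47634 = -761007/16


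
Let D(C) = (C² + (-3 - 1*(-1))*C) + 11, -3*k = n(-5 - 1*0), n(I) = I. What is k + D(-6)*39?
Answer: 6908/3 ≈ 2302.7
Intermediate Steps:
k = 5/3 (k = -(-5 - 1*0)/3 = -(-5 + 0)/3 = -⅓*(-5) = 5/3 ≈ 1.6667)
D(C) = 11 + C² - 2*C (D(C) = (C² + (-3 + 1)*C) + 11 = (C² - 2*C) + 11 = 11 + C² - 2*C)
k + D(-6)*39 = 5/3 + (11 + (-6)² - 2*(-6))*39 = 5/3 + (11 + 36 + 12)*39 = 5/3 + 59*39 = 5/3 + 2301 = 6908/3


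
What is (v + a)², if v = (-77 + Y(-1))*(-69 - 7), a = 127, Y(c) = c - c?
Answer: 35748441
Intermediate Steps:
Y(c) = 0
v = 5852 (v = (-77 + 0)*(-69 - 7) = -77*(-76) = 5852)
(v + a)² = (5852 + 127)² = 5979² = 35748441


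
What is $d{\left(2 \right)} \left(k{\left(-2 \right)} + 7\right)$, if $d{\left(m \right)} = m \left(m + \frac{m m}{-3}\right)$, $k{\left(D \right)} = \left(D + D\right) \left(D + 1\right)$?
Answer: $\frac{44}{3} \approx 14.667$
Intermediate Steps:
$k{\left(D \right)} = 2 D \left(1 + D\right)$
$d{\left(m \right)} = m \left(m - \frac{m^{2}}{3}\right)$ ($d{\left(m \right)} = m \left(m + m^{2} \left(- \frac{1}{3}\right)\right) = m \left(m - \frac{m^{2}}{3}\right)$)
$d{\left(2 \right)} \left(k{\left(-2 \right)} + 7\right) = \frac{2^{2} \left(3 - 2\right)}{3} \left(2 \left(-2\right) \left(1 - 2\right) + 7\right) = \frac{1}{3} \cdot 4 \left(3 - 2\right) \left(2 \left(-2\right) \left(-1\right) + 7\right) = \frac{1}{3} \cdot 4 \cdot 1 \left(4 + 7\right) = \frac{4}{3} \cdot 11 = \frac{44}{3}$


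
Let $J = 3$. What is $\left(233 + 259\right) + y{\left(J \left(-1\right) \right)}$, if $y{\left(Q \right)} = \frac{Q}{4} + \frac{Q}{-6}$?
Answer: $\frac{1967}{4} \approx 491.75$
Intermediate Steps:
$y{\left(Q \right)} = \frac{Q}{12}$ ($y{\left(Q \right)} = Q \frac{1}{4} + Q \left(- \frac{1}{6}\right) = \frac{Q}{4} - \frac{Q}{6} = \frac{Q}{12}$)
$\left(233 + 259\right) + y{\left(J \left(-1\right) \right)} = \left(233 + 259\right) + \frac{3 \left(-1\right)}{12} = 492 + \frac{1}{12} \left(-3\right) = 492 - \frac{1}{4} = \frac{1967}{4}$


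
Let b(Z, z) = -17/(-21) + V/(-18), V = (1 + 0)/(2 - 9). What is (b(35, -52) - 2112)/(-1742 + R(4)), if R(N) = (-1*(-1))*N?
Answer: 266009/218988 ≈ 1.2147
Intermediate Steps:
V = -1/7 (V = 1/(-7) = 1*(-1/7) = -1/7 ≈ -0.14286)
b(Z, z) = 103/126 (b(Z, z) = -17/(-21) - 1/7/(-18) = -17*(-1/21) - 1/7*(-1/18) = 17/21 + 1/126 = 103/126)
R(N) = N (R(N) = 1*N = N)
(b(35, -52) - 2112)/(-1742 + R(4)) = (103/126 - 2112)/(-1742 + 4) = -266009/126/(-1738) = -266009/126*(-1/1738) = 266009/218988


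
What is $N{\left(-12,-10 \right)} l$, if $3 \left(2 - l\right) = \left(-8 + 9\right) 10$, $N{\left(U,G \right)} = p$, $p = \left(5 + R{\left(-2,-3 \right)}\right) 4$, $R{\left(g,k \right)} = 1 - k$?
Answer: $-48$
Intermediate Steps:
$p = 36$ ($p = \left(5 + \left(1 - -3\right)\right) 4 = \left(5 + \left(1 + 3\right)\right) 4 = \left(5 + 4\right) 4 = 9 \cdot 4 = 36$)
$N{\left(U,G \right)} = 36$
$l = - \frac{4}{3}$ ($l = 2 - \frac{\left(-8 + 9\right) 10}{3} = 2 - \frac{1 \cdot 10}{3} = 2 - \frac{10}{3} = - \frac{4}{3} \approx -1.3333$)
$N{\left(-12,-10 \right)} l = 36 \left(- \frac{4}{3}\right) = -48$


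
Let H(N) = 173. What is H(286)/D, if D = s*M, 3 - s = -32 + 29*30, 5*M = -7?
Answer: 173/1169 ≈ 0.14799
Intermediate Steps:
M = -7/5 (M = (⅕)*(-7) = -7/5 ≈ -1.4000)
s = -835 (s = 3 - (-32 + 29*30) = 3 - (-32 + 870) = 3 - 1*838 = 3 - 838 = -835)
D = 1169 (D = -835*(-7/5) = 1169)
H(286)/D = 173/1169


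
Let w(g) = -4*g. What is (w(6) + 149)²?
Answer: 15625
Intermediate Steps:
(w(6) + 149)² = (-4*6 + 149)² = (-24 + 149)² = 125² = 15625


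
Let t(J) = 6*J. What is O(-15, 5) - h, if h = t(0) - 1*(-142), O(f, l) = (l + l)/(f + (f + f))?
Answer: -1280/9 ≈ -142.22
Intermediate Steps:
O(f, l) = 2*l/(3*f) (O(f, l) = (2*l)/(f + 2*f) = (2*l)/((3*f)) = (2*l)*(1/(3*f)) = 2*l/(3*f))
h = 142 (h = 6*0 - 1*(-142) = 0 + 142 = 142)
O(-15, 5) - h = (⅔)*5/(-15) - 1*142 = (⅔)*5*(-1/15) - 142 = -2/9 - 142 = -1280/9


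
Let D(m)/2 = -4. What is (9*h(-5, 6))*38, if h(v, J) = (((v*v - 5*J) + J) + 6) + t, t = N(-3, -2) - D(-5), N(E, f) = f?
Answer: 4446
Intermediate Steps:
D(m) = -8 (D(m) = 2*(-4) = -8)
t = 6 (t = -2 - 1*(-8) = -2 + 8 = 6)
h(v, J) = 12 + v² - 4*J (h(v, J) = (((v*v - 5*J) + J) + 6) + 6 = (((v² - 5*J) + J) + 6) + 6 = ((v² - 4*J) + 6) + 6 = (6 + v² - 4*J) + 6 = 12 + v² - 4*J)
(9*h(-5, 6))*38 = (9*(12 + (-5)² - 4*6))*38 = (9*(12 + 25 - 24))*38 = (9*13)*38 = 117*38 = 4446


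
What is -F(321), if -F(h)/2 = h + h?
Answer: 1284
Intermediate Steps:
F(h) = -4*h (F(h) = -2*(h + h) = -4*h)
-F(321) = -(-4)*321 = -1*(-1284) = 1284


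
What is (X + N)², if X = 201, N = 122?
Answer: 104329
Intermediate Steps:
(X + N)² = (201 + 122)² = 323² = 104329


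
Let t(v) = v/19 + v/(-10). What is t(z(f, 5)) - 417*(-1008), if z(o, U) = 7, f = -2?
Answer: 79863777/190 ≈ 4.2034e+5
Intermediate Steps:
t(v) = -9*v/190 (t(v) = v*(1/19) + v*(-⅒) = v/19 - v/10 = -9*v/190)
t(z(f, 5)) - 417*(-1008) = -9/190*7 - 417*(-1008) = -63/190 + 420336 = 79863777/190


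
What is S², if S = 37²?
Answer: 1874161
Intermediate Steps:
S = 1369
S² = 1369² = 1874161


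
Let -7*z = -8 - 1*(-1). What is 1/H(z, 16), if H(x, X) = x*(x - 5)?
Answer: -1/4 ≈ -0.25000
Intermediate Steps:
z = 1 (z = -(-8 - 1*(-1))/7 = -(-8 + 1)/7 = -1/7*(-7) = 1)
H(x, X) = x*(-5 + x)
1/H(z, 16) = 1/(1*(-5 + 1)) = 1/(1*(-4)) = 1/(-4) = -1/4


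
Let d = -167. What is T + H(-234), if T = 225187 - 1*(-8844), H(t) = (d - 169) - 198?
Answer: 233497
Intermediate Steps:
H(t) = -534 (H(t) = (-167 - 169) - 198 = -336 - 198 = -534)
T = 234031 (T = 225187 + 8844 = 234031)
T + H(-234) = 234031 - 534 = 233497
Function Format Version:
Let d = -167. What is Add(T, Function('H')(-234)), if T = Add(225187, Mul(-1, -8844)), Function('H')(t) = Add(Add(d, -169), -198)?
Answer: 233497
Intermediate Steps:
Function('H')(t) = -534 (Function('H')(t) = Add(Add(-167, -169), -198) = Add(-336, -198) = -534)
T = 234031 (T = Add(225187, 8844) = 234031)
Add(T, Function('H')(-234)) = Add(234031, -534) = 233497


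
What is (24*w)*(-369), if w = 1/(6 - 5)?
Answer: -8856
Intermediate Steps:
w = 1 (w = 1/1 = 1)
(24*w)*(-369) = (24*1)*(-369) = 24*(-369) = -8856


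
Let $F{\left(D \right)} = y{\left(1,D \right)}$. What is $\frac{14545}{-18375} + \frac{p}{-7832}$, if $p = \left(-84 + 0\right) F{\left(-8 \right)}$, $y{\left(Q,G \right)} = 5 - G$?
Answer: $- \frac{4692547}{7195650} \approx -0.65214$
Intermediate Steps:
$F{\left(D \right)} = 5 - D$
$p = -1092$ ($p = \left(-84 + 0\right) \left(5 - -8\right) = - 84 \left(5 + 8\right) = \left(-84\right) 13 = -1092$)
$\frac{14545}{-18375} + \frac{p}{-7832} = \frac{14545}{-18375} - \frac{1092}{-7832} = 14545 \left(- \frac{1}{18375}\right) - - \frac{273}{1958} = - \frac{2909}{3675} + \frac{273}{1958} = - \frac{4692547}{7195650}$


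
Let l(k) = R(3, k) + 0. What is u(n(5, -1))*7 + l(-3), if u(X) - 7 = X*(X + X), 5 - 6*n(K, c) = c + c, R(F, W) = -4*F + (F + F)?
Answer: 1117/18 ≈ 62.056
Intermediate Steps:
R(F, W) = -2*F (R(F, W) = -4*F + 2*F = -2*F)
n(K, c) = ⅚ - c/3 (n(K, c) = ⅚ - (c + c)/6 = ⅚ - c/3)
u(X) = 7 + 2*X² (u(X) = 7 + X*(X + X) = 7 + X*(2*X) = 7 + 2*X²)
l(k) = -6 (l(k) = -2*3 + 0 = -6 + 0 = -6)
u(n(5, -1))*7 + l(-3) = (7 + 2*(⅚ - ⅓*(-1))²)*7 - 6 = (7 + 2*(⅚ + ⅓)²)*7 - 6 = (7 + 2*(7/6)²)*7 - 6 = (7 + 2*(49/36))*7 - 6 = (7 + 49/18)*7 - 6 = (175/18)*7 - 6 = 1225/18 - 6 = 1117/18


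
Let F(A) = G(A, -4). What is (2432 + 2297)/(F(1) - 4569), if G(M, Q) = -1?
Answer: -4729/4570 ≈ -1.0348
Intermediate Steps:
F(A) = -1
(2432 + 2297)/(F(1) - 4569) = (2432 + 2297)/(-1 - 4569) = 4729/(-4570) = 4729*(-1/4570) = -4729/4570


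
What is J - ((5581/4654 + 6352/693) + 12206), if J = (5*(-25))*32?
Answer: -52301377573/3225222 ≈ -16216.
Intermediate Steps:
J = -4000 (J = -125*32 = -4000)
J - ((5581/4654 + 6352/693) + 12206) = -4000 - ((5581/4654 + 6352/693) + 12206) = -4000 - (33429841/3225222 + 12206) = -4000 - 1*39400489573/3225222 = -4000 - 39400489573/3225222 = -52301377573/3225222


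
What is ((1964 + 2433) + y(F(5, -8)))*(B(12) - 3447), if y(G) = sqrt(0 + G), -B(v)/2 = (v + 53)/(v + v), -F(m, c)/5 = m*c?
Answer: -182163313/12 - 207145*sqrt(2)/6 ≈ -1.5229e+7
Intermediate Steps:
F(m, c) = -5*c*m (F(m, c) = -5*m*c = -5*c*m)
B(v) = -(53 + v)/v (B(v) = -2*(v + 53)/(v + v) = -2*(53 + v)/(2*v) = -2*(53 + v)*1/(2*v) = -(53 + v)/v)
y(G) = sqrt(G)
((1964 + 2433) + y(F(5, -8)))*(B(12) - 3447) = ((1964 + 2433) + sqrt(-5*(-8)*5))*((-53 - 1*12)/12 - 3447) = (4397 + sqrt(200))*((-53 - 12)/12 - 3447) = (4397 + 10*sqrt(2))*((1/12)*(-65) - 3447) = (4397 + 10*sqrt(2))*(-65/12 - 3447) = (4397 + 10*sqrt(2))*(-41429/12) = -182163313/12 - 207145*sqrt(2)/6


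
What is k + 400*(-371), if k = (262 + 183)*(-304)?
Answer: -283680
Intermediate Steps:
k = -135280 (k = 445*(-304) = -135280)
k + 400*(-371) = -135280 + 400*(-371) = -135280 - 148400 = -283680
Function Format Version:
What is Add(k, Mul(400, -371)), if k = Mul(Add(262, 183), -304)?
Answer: -283680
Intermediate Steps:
k = -135280 (k = Mul(445, -304) = -135280)
Add(k, Mul(400, -371)) = Add(-135280, Mul(400, -371)) = Add(-135280, -148400) = -283680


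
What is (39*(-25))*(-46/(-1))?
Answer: -44850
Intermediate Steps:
(39*(-25))*(-46/(-1)) = -(-44850)*(-1) = -975*46 = -44850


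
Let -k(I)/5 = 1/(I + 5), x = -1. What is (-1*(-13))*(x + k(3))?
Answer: -169/8 ≈ -21.125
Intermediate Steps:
k(I) = -5/(5 + I) (k(I) = -5/(I + 5) = -5/(5 + I))
(-1*(-13))*(x + k(3)) = (-1*(-13))*(-1 - 5/(5 + 3)) = 13*(-1 - 5/8) = 13*(-13/8) = -169/8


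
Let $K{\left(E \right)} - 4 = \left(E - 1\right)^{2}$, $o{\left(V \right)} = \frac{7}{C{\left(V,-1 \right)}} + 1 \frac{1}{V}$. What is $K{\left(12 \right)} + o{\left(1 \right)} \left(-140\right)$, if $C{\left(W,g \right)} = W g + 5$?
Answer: $-260$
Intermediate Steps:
$C{\left(W,g \right)} = 5 + W g$
$o{\left(V \right)} = \frac{1}{V} + \frac{7}{5 - V}$ ($o{\left(V \right)} = \frac{7}{5 + V \left(-1\right)} + 1 \frac{1}{V} = \frac{7}{5 - V} + \frac{1}{V} = \frac{1}{V} + \frac{7}{5 - V}$)
$K{\left(E \right)} = 4 + \left(-1 + E\right)^{2}$ ($K{\left(E \right)} = 4 + \left(E - 1\right)^{2} = 4 + \left(-1 + E\right)^{2}$)
$K{\left(12 \right)} + o{\left(1 \right)} \left(-140\right) = \left(4 + \left(-1 + 12\right)^{2}\right) + \frac{5 + 6 \cdot 1}{1 \left(5 - 1\right)} \left(-140\right) = \left(4 + 11^{2}\right) + 1 \frac{1}{5 - 1} \left(5 + 6\right) \left(-140\right) = \left(4 + 121\right) + 1 \cdot \frac{1}{4} \cdot 11 \left(-140\right) = 125 + 1 \cdot \frac{1}{4} \cdot 11 \left(-140\right) = 125 + \frac{11}{4} \left(-140\right) = 125 - 385 = -260$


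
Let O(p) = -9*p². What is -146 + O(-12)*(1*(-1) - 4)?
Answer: 6334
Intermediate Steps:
-146 + O(-12)*(1*(-1) - 4) = -146 + (-9*(-12)²)*(1*(-1) - 4) = -146 + (-9*144)*(-1 - 4) = -146 - 1296*(-5) = -146 + 6480 = 6334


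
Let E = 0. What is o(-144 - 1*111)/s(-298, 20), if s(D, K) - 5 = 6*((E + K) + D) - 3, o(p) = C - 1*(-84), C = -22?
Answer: -31/833 ≈ -0.037215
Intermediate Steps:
o(p) = 62 (o(p) = -22 - 1*(-84) = -22 + 84 = 62)
s(D, K) = 2 + 6*D + 6*K (s(D, K) = 5 + (6*((0 + K) + D) - 3) = 5 + (6*(K + D) - 3) = 5 + (6*(D + K) - 3) = 5 + ((6*D + 6*K) - 3) = 5 + (-3 + 6*D + 6*K) = 2 + 6*D + 6*K)
o(-144 - 1*111)/s(-298, 20) = 62/(2 + 6*(-298) + 6*20) = 62/(2 - 1788 + 120) = 62/(-1666) = 62*(-1/1666) = -31/833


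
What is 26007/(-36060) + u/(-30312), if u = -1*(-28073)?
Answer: -150053047/91087560 ≈ -1.6474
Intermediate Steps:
u = 28073
26007/(-36060) + u/(-30312) = 26007/(-36060) + 28073/(-30312) = 26007*(-1/36060) + 28073*(-1/30312) = -8669/12020 - 28073/30312 = -150053047/91087560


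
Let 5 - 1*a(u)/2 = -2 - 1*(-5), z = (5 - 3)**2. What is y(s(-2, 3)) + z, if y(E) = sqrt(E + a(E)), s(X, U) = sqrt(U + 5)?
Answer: 4 + sqrt(4 + 2*sqrt(2)) ≈ 6.6131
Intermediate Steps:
z = 4 (z = 2**2 = 4)
s(X, U) = sqrt(5 + U)
a(u) = 4 (a(u) = 10 - 2*(-2 - 1*(-5)) = 10 - 2*(-2 + 5) = 10 - 2*3 = 10 - 6 = 4)
y(E) = sqrt(4 + E) (y(E) = sqrt(E + 4) = sqrt(4 + E))
y(s(-2, 3)) + z = sqrt(4 + sqrt(5 + 3)) + 4 = sqrt(4 + sqrt(8)) + 4 = sqrt(4 + 2*sqrt(2)) + 4 = 4 + sqrt(4 + 2*sqrt(2))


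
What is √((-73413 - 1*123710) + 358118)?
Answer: √160995 ≈ 401.24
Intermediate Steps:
√((-73413 - 1*123710) + 358118) = √((-73413 - 123710) + 358118) = √(-197123 + 358118) = √160995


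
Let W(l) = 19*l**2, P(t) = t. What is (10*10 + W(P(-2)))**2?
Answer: 30976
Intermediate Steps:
(10*10 + W(P(-2)))**2 = (10*10 + 19*(-2)**2)**2 = (100 + 19*4)**2 = (100 + 76)**2 = 176**2 = 30976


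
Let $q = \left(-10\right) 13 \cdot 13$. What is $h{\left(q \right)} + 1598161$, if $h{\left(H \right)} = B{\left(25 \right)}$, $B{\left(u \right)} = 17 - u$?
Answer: $1598153$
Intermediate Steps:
$q = -1690$ ($q = \left(-130\right) 13 = -1690$)
$h{\left(H \right)} = -8$ ($h{\left(H \right)} = 17 - 25 = -8$)
$h{\left(q \right)} + 1598161 = -8 + 1598161 = 1598153$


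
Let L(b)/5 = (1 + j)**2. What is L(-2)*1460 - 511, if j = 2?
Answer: 65189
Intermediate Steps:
L(b) = 45 (L(b) = 5*(1 + 2)**2 = 5*3**2 = 5*9 = 45)
L(-2)*1460 - 511 = 45*1460 - 511 = 65700 - 511 = 65189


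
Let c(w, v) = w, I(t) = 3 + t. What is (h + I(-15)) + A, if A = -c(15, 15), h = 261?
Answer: 234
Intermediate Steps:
A = -15 (A = -1*15 = -15)
(h + I(-15)) + A = (261 + (3 - 15)) - 15 = (261 - 12) - 15 = 249 - 15 = 234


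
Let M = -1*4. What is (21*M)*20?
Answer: -1680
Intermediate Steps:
M = -4
(21*M)*20 = (21*(-4))*20 = -84*20 = -1680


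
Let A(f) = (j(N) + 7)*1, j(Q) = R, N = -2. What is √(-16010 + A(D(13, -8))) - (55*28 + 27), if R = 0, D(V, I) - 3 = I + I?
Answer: -1567 + I*√16003 ≈ -1567.0 + 126.5*I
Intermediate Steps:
D(V, I) = 3 + 2*I (D(V, I) = 3 + (I + I) = 3 + 2*I)
j(Q) = 0
A(f) = 7 (A(f) = (0 + 7)*1 = 7*1 = 7)
√(-16010 + A(D(13, -8))) - (55*28 + 27) = √(-16010 + 7) - (55*28 + 27) = √(-16003) - (1540 + 27) = I*√16003 - 1*1567 = I*√16003 - 1567 = -1567 + I*√16003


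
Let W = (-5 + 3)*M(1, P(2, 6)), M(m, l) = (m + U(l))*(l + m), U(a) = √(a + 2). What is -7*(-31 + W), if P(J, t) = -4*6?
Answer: -105 - 322*I*√22 ≈ -105.0 - 1510.3*I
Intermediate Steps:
U(a) = √(2 + a)
P(J, t) = -24
M(m, l) = (l + m)*(m + √(2 + l)) (M(m, l) = (m + √(2 + l))*(l + m) = (l + m)*(m + √(2 + l)))
W = 46 + 46*I*√22 (W = (-5 + 3)*(1² - 24*1 - 24*√(2 - 24) + 1*√(2 - 24)) = -2*(1 - 24 - 24*I*√22 + 1*√(-22)) = -2*(1 - 24 - 24*I*√22 + 1*(I*√22)) = -2*(1 - 24 - 24*I*√22 + I*√22) = -2*(-23 - 23*I*√22) = 46 + 46*I*√22 ≈ 46.0 + 215.76*I)
-7*(-31 + W) = -7*(-31 + (46 + 46*I*√22)) = -7*(15 + 46*I*√22) = -105 - 322*I*√22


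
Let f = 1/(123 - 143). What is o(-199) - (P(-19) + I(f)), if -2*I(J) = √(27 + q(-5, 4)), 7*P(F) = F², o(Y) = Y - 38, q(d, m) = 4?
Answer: -2020/7 + √31/2 ≈ -285.79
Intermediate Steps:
o(Y) = -38 + Y
f = -1/20 (f = 1/(-20) = -1/20 ≈ -0.050000)
P(F) = F²/7
I(J) = -√31/2 (I(J) = -√(27 + 4)/2 = -√31/2)
o(-199) - (P(-19) + I(f)) = (-38 - 199) - ((⅐)*(-19)² - √31/2) = -237 - ((⅐)*361 - √31/2) = -237 - (361/7 - √31/2) = -237 + (-361/7 + √31/2) = -2020/7 + √31/2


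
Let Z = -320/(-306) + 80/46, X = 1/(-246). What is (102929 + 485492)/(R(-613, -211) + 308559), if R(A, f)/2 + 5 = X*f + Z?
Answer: 84896793459/44518192274 ≈ 1.9070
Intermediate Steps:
X = -1/246 ≈ -0.0040650
Z = 9800/3519 (Z = -320*(-1/306) + 80*(1/46) = 160/153 + 40/23 = 9800/3519 ≈ 2.7849)
R(A, f) = -15590/3519 - f/123 (R(A, f) = -10 + 2*(-f/246 + 9800/3519) = -10 + 2*(9800/3519 - f/246) = -10 + (19600/3519 - f/123) = -15590/3519 - f/123)
(102929 + 485492)/(R(-613, -211) + 308559) = (102929 + 485492)/((-15590/3519 - 1/123*(-211)) + 308559) = 588421/((-15590/3519 + 211/123) + 308559) = 588421/(-391687/144279 + 308559) = 588421/(44518192274/144279) = 588421*(144279/44518192274) = 84896793459/44518192274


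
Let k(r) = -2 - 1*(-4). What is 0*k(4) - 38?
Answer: -38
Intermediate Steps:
k(r) = 2 (k(r) = -2 + 4 = 2)
0*k(4) - 38 = 0*2 - 38 = 0 - 38 = -38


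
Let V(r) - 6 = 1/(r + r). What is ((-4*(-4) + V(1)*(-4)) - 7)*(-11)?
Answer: 187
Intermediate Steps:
V(r) = 6 + 1/(2*r) (V(r) = 6 + 1/(r + r) = 6 + 1/(2*r))
((-4*(-4) + V(1)*(-4)) - 7)*(-11) = ((-4*(-4) + (6 + (½)/1)*(-4)) - 7)*(-11) = ((16 + (6 + (½)*1)*(-4)) - 7)*(-11) = ((16 + (6 + ½)*(-4)) - 7)*(-11) = ((16 + (13/2)*(-4)) - 7)*(-11) = ((16 - 26) - 7)*(-11) = (-10 - 7)*(-11) = -17*(-11) = 187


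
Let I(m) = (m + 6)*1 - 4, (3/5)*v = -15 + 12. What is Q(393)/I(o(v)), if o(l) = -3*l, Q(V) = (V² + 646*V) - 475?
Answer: 407852/17 ≈ 23991.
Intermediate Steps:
Q(V) = -475 + V² + 646*V
v = -5 (v = 5*(-15 + 12)/3 = (5/3)*(-3) = -5)
I(m) = 2 + m (I(m) = (6 + m)*1 - 4 = (6 + m) - 4 = 2 + m)
Q(393)/I(o(v)) = (-475 + 393² + 646*393)/(2 - 3*(-5)) = (-475 + 154449 + 253878)/(2 + 15) = 407852/17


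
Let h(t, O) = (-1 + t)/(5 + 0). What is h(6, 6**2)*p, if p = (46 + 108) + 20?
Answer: 174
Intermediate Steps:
h(t, O) = -1/5 + t/5 (h(t, O) = (-1 + t)/5 = (-1 + t)*(1/5) = -1/5 + t/5)
p = 174 (p = 154 + 20 = 174)
h(6, 6**2)*p = (-1/5 + (1/5)*6)*174 = (-1/5 + 6/5)*174 = 1*174 = 174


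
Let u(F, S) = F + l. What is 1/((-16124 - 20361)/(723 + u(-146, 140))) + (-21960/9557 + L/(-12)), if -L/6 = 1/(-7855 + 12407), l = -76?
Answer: -7337463086183/3174447768080 ≈ -2.3114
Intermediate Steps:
L = -3/2276 (L = -6/(-7855 + 12407) = -6/4552 = -6*1/4552 = -3/2276 ≈ -0.0013181)
u(F, S) = -76 + F (u(F, S) = F - 76 = -76 + F)
1/((-16124 - 20361)/(723 + u(-146, 140))) + (-21960/9557 + L/(-12)) = 1/((-16124 - 20361)/(723 + (-76 - 146))) + (-21960/9557 - 3/2276/(-12)) = 1/(-36485/(723 - 222)) + (-21960*1/9557 - 3/2276*(-1/12)) = 1/(-36485/501) + (-21960/9557 + 1/9104) = 1/(-36485*1/501) - 199914283/87006928 = 1/(-36485/501) - 199914283/87006928 = -501/36485 - 199914283/87006928 = -7337463086183/3174447768080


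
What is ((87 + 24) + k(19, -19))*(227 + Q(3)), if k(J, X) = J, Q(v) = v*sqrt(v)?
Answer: 29510 + 390*sqrt(3) ≈ 30186.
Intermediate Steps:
Q(v) = v**(3/2)
((87 + 24) + k(19, -19))*(227 + Q(3)) = ((87 + 24) + 19)*(227 + 3**(3/2)) = (111 + 19)*(227 + 3*sqrt(3)) = 130*(227 + 3*sqrt(3)) = 29510 + 390*sqrt(3)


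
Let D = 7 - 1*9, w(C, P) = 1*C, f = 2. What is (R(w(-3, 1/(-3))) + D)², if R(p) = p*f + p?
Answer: 121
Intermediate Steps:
w(C, P) = C
D = -2 (D = 7 - 9 = -2)
R(p) = 3*p (R(p) = p*2 + p = 2*p + p = 3*p)
(R(w(-3, 1/(-3))) + D)² = (3*(-3) - 2)² = (-9 - 2)² = (-11)² = 121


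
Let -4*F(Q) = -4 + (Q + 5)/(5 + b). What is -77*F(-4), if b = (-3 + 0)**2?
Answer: -605/8 ≈ -75.625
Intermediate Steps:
b = 9 (b = (-3)**2 = 9)
F(Q) = 51/56 - Q/56 (F(Q) = -(-4 + (Q + 5)/(5 + 9))/4 = -(-4 + (5 + Q)/14)/4 = -(-4 + (5 + Q)*(1/14))/4 = -(-4 + (5/14 + Q/14))/4 = -(-51/14 + Q/14)/4 = 51/56 - Q/56)
-77*F(-4) = -77*(51/56 - 1/56*(-4)) = -77*(51/56 + 1/14) = -77*55/56 = -605/8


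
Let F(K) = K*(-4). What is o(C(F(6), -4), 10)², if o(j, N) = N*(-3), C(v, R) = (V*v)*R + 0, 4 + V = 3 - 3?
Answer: 900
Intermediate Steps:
V = -4 (V = -4 + (3 - 3) = -4 + 0 = -4)
F(K) = -4*K
C(v, R) = -4*R*v (C(v, R) = (-4*v)*R + 0 = -4*R*v + 0 = -4*R*v)
o(j, N) = -3*N
o(C(F(6), -4), 10)² = (-3*10)² = (-30)² = 900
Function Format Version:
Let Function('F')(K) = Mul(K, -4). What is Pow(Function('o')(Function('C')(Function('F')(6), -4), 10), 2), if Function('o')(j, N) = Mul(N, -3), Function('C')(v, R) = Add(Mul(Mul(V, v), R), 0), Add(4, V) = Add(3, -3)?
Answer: 900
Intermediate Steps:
V = -4 (V = Add(-4, Add(3, -3)) = Add(-4, 0) = -4)
Function('F')(K) = Mul(-4, K)
Function('C')(v, R) = Mul(-4, R, v) (Function('C')(v, R) = Add(Mul(Mul(-4, v), R), 0) = Add(Mul(-4, R, v), 0) = Mul(-4, R, v))
Function('o')(j, N) = Mul(-3, N)
Pow(Function('o')(Function('C')(Function('F')(6), -4), 10), 2) = Pow(Mul(-3, 10), 2) = Pow(-30, 2) = 900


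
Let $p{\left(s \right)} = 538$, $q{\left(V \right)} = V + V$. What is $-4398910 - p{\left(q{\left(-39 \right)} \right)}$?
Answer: $-4399448$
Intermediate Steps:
$q{\left(V \right)} = 2 V$
$-4398910 - p{\left(q{\left(-39 \right)} \right)} = -4398910 - 538 = -4399448$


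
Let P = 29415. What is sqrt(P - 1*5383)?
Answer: 4*sqrt(1502) ≈ 155.02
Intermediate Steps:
sqrt(P - 1*5383) = sqrt(29415 - 1*5383) = sqrt(29415 - 5383) = sqrt(24032) = 4*sqrt(1502)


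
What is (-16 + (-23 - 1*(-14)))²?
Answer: 625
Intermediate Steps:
(-16 + (-23 - 1*(-14)))² = (-16 + (-23 + 14))² = (-16 - 9)² = (-25)² = 625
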